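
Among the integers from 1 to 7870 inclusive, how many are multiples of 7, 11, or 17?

2097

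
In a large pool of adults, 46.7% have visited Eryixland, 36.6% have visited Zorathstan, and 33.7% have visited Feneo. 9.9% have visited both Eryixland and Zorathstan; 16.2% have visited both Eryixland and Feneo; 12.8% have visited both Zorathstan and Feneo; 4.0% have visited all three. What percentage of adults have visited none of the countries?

17.9%

P(at least one) = 46.7 + 36.6 + 33.7 − 9.9 − 16.2 − 12.8 + 4.0 = 82.1%
P(none) = 100% − 82.1% = 17.9%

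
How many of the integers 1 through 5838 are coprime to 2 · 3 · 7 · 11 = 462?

1516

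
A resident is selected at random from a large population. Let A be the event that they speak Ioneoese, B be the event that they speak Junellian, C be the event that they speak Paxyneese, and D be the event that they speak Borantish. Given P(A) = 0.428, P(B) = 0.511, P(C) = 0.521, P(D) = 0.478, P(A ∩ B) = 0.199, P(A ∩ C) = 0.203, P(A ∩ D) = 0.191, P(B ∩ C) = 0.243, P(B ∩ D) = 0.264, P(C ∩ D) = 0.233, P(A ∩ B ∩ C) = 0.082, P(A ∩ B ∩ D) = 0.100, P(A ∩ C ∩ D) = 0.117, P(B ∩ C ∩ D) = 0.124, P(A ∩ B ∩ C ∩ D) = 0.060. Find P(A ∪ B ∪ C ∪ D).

0.968

Inclusion–exclusion gives
P(A ∪ B ∪ C ∪ D) = 0.428 + 0.511 + 0.521 + 0.478 − 0.199 − 0.203 − 0.191 − 0.243 − 0.264 − 0.233 + 0.082 + 0.100 + 0.117 + 0.124 − 0.060 = 0.968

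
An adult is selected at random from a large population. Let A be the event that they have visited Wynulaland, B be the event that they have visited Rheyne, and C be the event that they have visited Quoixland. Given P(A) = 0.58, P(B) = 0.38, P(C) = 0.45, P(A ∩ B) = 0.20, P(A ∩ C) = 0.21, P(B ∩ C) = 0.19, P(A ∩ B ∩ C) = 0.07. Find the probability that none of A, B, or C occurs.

By inclusion–exclusion:
P(A ∪ B ∪ C) = 0.58 + 0.38 + 0.45 − 0.20 − 0.21 − 0.19 + 0.07 = 0.88
P(none) = 1 − 0.88 = 0.12

0.12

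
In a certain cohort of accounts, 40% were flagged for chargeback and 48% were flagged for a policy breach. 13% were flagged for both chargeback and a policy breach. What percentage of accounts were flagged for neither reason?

25%

By inclusion-exclusion,
P(union) = 40 + 48 − 13 = 75%
P(none) = 100% − 75% = 25%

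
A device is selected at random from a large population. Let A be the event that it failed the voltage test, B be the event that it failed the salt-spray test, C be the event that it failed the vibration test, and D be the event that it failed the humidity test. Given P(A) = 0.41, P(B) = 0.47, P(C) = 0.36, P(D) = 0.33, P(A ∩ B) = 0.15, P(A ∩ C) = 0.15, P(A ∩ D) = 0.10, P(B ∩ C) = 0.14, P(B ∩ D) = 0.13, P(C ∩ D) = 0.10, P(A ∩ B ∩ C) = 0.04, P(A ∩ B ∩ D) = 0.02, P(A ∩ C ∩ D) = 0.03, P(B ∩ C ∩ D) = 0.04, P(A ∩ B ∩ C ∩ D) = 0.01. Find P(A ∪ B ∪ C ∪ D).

By inclusion–exclusion:
P(A ∪ B ∪ C ∪ D) = 0.41 + 0.47 + 0.36 + 0.33 − 0.15 − 0.15 − 0.10 − 0.14 − 0.13 − 0.10 + 0.04 + 0.02 + 0.03 + 0.04 − 0.01 = 0.92

0.92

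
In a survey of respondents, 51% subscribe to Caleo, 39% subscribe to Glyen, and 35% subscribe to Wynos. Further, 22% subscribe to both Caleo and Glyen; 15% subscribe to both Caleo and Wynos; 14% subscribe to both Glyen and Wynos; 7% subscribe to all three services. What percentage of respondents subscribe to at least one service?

81%

By inclusion–exclusion:
P(union) = 51 + 39 + 35 − 22 − 15 − 14 + 7 = 81%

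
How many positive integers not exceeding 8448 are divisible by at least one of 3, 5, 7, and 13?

⌊8448/3⌋ + ⌊8448/5⌋ + ⌊8448/7⌋ + ⌊8448/13⌋ − ⌊8448/15⌋ − ⌊8448/21⌋ − ⌊8448/39⌋ − ⌊8448/35⌋ − ⌊8448/65⌋ − ⌊8448/91⌋ + ⌊8448/105⌋ + ⌊8448/195⌋ + ⌊8448/273⌋ + ⌊8448/455⌋ − ⌊8448/1365⌋ = 2816 + 1689 + 1206 + 649 − 563 − 402 − 216 − 241 − 129 − 92 + 80 + 43 + 30 + 18 − 6 = 4882

4882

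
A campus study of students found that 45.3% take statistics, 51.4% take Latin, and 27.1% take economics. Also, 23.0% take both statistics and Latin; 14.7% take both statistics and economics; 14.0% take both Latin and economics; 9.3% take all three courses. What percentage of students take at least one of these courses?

81.4%

By inclusion–exclusion:
P(at least one) = 45.3 + 51.4 + 27.1 − 23.0 − 14.7 − 14.0 + 9.3 = 81.4%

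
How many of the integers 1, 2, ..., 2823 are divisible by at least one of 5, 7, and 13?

1036

By inclusion-exclusion,
564 + 403 + 217 − 80 − 43 − 31 + 6 = 1036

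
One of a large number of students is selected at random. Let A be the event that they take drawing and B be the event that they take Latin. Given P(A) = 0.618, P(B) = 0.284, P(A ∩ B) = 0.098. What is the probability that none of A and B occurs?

0.196

P(A ∪ B) = 0.618 + 0.284 − 0.098 = 0.804
P(none) = 1 − 0.804 = 0.196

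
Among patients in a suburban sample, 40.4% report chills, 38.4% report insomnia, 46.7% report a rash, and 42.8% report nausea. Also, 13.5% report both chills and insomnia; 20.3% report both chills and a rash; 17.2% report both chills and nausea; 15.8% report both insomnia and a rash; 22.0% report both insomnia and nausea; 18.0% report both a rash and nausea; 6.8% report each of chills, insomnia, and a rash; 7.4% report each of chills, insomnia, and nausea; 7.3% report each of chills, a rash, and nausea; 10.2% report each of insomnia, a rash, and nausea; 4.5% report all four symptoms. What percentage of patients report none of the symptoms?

By inclusion–exclusion:
P(union) = 40.4 + 38.4 + 46.7 + 42.8 − 13.5 − 20.3 − 17.2 − 15.8 − 22.0 − 18.0 + 6.8 + 7.4 + 7.3 + 10.2 − 4.5 = 88.7%
P(none) = 100% − 88.7% = 11.3%

11.3%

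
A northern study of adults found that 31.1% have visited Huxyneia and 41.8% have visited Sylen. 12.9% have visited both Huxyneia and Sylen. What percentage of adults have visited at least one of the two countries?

60.0%

P(at least one) = 31.1 + 41.8 − 12.9 = 60.0%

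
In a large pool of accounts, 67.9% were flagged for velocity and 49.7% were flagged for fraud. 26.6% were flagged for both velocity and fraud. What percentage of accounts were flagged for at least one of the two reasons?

91.0%

Using inclusion–exclusion:
P(at least one) = 67.9 + 49.7 − 26.6 = 91.0%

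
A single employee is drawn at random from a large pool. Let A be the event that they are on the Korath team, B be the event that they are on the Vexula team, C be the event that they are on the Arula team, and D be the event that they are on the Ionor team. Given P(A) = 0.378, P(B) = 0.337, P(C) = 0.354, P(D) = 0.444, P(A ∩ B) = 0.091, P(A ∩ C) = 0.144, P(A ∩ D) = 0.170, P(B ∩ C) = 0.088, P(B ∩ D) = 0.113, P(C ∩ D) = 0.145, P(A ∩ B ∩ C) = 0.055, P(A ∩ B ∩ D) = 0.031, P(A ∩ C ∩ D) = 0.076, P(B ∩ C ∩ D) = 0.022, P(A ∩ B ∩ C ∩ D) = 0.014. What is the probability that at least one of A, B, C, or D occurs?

0.932

By inclusion–exclusion:
P(A ∪ B ∪ C ∪ D) = 0.378 + 0.337 + 0.354 + 0.444 − 0.091 − 0.144 − 0.170 − 0.088 − 0.113 − 0.145 + 0.055 + 0.031 + 0.076 + 0.022 − 0.014 = 0.932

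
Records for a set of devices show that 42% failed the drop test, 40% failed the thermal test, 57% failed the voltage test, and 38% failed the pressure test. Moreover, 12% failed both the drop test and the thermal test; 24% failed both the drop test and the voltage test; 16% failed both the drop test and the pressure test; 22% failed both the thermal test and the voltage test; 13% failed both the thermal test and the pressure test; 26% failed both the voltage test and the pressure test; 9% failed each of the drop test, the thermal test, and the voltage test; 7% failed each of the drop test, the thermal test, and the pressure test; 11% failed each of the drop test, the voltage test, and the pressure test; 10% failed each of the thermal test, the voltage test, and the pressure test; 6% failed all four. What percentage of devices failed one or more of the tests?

95%

Apply inclusion-exclusion:
P(at least one) = 42 + 40 + 57 + 38 − 12 − 24 − 16 − 22 − 13 − 26 + 9 + 7 + 11 + 10 − 6 = 95%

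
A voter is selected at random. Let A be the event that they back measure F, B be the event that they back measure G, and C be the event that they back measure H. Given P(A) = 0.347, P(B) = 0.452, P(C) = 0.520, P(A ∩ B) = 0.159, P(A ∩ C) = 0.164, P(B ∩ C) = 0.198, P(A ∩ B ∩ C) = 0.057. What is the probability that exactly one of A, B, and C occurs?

0.448

P(exactly one) = 0.347 + 0.452 + 0.520 − 2·0.159 − 2·0.164 − 2·0.198 + 3·0.057 = 0.448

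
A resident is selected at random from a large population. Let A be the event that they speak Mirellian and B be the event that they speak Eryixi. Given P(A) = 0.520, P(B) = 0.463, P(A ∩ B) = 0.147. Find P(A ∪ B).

0.836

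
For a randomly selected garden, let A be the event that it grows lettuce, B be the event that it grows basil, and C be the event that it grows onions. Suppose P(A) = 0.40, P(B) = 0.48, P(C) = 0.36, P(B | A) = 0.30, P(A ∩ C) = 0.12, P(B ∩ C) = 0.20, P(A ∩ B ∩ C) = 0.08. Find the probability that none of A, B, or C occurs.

0.12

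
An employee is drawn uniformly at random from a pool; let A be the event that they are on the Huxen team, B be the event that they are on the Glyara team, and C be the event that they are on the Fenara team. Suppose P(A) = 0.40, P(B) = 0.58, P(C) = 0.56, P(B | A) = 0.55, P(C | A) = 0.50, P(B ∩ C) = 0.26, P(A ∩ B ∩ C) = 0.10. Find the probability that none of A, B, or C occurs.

0.04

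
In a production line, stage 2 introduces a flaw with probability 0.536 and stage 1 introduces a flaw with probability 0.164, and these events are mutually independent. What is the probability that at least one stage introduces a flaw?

P(none) = (1 − 0.536) × (1 − 0.164) = 0.464 × 0.836 = 0.387904
P(at least one) = 1 − 0.387904 = 0.612096

0.612096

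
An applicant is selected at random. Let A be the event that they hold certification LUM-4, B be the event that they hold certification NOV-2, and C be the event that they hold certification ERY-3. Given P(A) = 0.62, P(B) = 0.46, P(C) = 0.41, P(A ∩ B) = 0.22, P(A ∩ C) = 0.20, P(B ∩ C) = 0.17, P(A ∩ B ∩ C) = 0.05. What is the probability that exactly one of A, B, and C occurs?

0.46

Using the inclusion–exclusion count for exactly one event:
P(exactly one) = 0.62 + 0.46 + 0.41 − 2·0.22 − 2·0.20 − 2·0.17 + 3·0.05 = 0.46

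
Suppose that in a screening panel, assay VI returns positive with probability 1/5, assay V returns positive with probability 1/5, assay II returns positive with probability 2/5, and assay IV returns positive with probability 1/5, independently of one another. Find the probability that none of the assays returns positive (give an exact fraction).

P(none) = (1 − 1/5) × (1 − 1/5) × (1 − 2/5) × (1 − 1/5) = 4/5 × 4/5 × 3/5 × 4/5 = 192/625

192/625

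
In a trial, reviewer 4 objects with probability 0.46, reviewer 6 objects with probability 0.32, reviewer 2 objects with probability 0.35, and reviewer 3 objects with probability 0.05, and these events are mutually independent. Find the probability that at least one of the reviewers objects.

0.773254

P(none) = (1 − 0.46) × (1 − 0.32) × (1 − 0.35) × (1 − 0.05) = 0.54 × 0.68 × 0.65 × 0.95 = 0.226746
P(at least one) = 1 − 0.226746 = 0.773254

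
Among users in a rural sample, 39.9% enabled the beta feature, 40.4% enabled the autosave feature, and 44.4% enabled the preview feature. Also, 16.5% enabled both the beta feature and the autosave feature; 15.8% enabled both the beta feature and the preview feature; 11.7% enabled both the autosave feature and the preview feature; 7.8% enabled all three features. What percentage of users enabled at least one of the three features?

88.5%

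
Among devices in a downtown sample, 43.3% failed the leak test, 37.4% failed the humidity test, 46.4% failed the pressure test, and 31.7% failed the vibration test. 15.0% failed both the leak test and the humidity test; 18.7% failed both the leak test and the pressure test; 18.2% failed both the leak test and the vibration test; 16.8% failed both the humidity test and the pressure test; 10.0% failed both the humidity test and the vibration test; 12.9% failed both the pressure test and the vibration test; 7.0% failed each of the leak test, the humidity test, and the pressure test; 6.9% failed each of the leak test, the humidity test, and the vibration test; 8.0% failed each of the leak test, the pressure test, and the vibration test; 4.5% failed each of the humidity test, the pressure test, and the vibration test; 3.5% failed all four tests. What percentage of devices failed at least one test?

P(≥1) = 43.3 + 37.4 + 46.4 + 31.7 − 15.0 − 18.7 − 18.2 − 16.8 − 10.0 − 12.9 + 7.0 + 6.9 + 8.0 + 4.5 − 3.5 = 90.1%

90.1%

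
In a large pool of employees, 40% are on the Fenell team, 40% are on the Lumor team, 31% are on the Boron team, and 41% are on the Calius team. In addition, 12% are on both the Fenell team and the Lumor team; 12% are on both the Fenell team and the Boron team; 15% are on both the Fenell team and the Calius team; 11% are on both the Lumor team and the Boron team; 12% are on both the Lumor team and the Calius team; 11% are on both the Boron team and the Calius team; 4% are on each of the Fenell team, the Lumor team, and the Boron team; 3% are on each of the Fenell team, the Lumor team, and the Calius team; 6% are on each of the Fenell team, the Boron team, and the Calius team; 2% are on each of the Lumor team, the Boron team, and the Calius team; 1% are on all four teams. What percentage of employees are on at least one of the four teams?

93%

By inclusion-exclusion,
P(union) = 40 + 40 + 31 + 41 − 12 − 12 − 15 − 11 − 12 − 11 + 4 + 3 + 6 + 2 − 1 = 93%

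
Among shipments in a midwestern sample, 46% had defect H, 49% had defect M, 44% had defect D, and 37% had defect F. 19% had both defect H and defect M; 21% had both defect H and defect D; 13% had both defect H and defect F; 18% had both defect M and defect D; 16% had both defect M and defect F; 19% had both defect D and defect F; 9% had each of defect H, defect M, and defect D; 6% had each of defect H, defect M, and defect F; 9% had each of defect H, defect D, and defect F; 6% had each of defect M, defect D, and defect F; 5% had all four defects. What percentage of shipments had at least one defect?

95%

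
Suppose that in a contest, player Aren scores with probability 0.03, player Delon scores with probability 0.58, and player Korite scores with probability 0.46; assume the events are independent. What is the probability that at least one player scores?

P(none) = (1 − 0.03) × (1 − 0.58) × (1 − 0.46) = 0.97 × 0.42 × 0.54 = 0.219996
P(at least one) = 1 − 0.219996 = 0.780004

0.780004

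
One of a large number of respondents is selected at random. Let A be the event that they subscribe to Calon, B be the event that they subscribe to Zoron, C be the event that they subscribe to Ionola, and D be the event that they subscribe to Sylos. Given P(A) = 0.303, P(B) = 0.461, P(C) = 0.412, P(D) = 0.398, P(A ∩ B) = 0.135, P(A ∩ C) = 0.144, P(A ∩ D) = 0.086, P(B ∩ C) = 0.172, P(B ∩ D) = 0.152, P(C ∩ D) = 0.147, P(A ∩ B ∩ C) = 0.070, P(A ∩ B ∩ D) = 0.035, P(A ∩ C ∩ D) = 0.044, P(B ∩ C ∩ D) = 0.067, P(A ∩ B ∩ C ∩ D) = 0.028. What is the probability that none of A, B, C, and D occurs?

Apply inclusion-exclusion:
P(A ∪ B ∪ C ∪ D) = 0.303 + 0.461 + 0.412 + 0.398 − 0.135 − 0.144 − 0.086 − 0.172 − 0.152 − 0.147 + 0.070 + 0.035 + 0.044 + 0.067 − 0.028 = 0.926
P(none) = 1 − 0.926 = 0.074

0.074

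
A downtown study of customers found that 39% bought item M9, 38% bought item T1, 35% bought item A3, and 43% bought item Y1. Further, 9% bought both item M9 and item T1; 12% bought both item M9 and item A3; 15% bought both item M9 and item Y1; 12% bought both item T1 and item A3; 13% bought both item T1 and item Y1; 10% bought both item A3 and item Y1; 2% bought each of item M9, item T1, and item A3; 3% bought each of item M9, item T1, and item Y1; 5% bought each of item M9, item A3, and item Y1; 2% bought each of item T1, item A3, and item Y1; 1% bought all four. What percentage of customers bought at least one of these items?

95%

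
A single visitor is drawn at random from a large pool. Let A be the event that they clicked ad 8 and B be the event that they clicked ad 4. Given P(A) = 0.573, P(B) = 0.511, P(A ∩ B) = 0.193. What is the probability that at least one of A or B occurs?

P(A ∪ B) = 0.573 + 0.511 − 0.193 = 0.891

0.891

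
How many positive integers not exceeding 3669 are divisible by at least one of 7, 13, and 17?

937

524 + 282 + 215 − 40 − 30 − 16 + 2 = 937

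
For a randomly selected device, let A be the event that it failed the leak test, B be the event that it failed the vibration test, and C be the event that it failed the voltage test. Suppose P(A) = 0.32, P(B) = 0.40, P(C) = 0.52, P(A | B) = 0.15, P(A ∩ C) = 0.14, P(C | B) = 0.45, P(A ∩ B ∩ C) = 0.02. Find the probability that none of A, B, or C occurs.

P(A ∩ B) = P(B)·P(A|B) = 0.40 × 0.15 = 0.06
P(B ∩ C) = P(B)·P(C|B) = 0.40 × 0.45 = 0.18
Inclusion–exclusion gives
P(A ∪ B ∪ C) = 0.32 + 0.40 + 0.52 − 0.06 − 0.14 − 0.18 + 0.02 = 0.88
P(none) = 1 − 0.88 = 0.12

0.12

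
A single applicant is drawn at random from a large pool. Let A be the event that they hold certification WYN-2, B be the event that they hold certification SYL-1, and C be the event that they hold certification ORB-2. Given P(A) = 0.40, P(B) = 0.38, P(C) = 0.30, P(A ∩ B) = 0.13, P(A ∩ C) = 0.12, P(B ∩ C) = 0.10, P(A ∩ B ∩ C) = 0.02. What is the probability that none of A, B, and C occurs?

P(A ∪ B ∪ C) = 0.40 + 0.38 + 0.30 − 0.13 − 0.12 − 0.10 + 0.02 = 0.75
P(none) = 1 − 0.75 = 0.25

0.25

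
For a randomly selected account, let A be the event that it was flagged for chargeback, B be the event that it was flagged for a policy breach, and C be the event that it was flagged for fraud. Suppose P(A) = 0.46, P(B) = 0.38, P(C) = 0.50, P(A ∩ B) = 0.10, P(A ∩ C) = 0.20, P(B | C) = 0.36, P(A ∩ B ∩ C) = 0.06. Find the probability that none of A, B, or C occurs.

0.08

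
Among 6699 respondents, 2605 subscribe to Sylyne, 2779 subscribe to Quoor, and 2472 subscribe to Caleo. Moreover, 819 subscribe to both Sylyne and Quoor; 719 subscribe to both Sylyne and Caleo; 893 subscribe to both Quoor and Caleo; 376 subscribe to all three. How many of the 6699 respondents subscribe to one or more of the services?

5801

N(≥1) = 2605 + 2779 + 2472 − 819 − 719 − 893 + 376 = 5801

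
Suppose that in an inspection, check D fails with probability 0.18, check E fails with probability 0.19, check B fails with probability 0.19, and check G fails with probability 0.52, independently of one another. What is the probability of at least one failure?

P(none) = (1 − 0.18) × (1 − 0.19) × (1 − 0.19) × (1 − 0.52) = 0.82 × 0.81 × 0.81 × 0.48 = 0.25824096
P(at least one) = 1 − 0.25824096 = 0.74175904

0.74175904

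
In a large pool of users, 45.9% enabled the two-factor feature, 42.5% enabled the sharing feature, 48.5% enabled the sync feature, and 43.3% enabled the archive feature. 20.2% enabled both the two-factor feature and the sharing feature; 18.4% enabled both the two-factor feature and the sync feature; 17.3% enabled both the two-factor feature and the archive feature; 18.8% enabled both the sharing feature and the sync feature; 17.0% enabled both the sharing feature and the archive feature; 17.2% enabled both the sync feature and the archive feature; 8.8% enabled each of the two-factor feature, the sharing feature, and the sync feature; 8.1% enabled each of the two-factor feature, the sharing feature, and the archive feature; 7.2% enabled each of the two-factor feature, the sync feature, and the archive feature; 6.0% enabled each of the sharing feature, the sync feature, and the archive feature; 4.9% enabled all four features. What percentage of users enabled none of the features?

3.5%

Apply inclusion-exclusion:
P(union) = 45.9 + 42.5 + 48.5 + 43.3 − 20.2 − 18.4 − 17.3 − 18.8 − 17.0 − 17.2 + 8.8 + 8.1 + 7.2 + 6.0 − 4.9 = 96.5%
P(none) = 100% − 96.5% = 3.5%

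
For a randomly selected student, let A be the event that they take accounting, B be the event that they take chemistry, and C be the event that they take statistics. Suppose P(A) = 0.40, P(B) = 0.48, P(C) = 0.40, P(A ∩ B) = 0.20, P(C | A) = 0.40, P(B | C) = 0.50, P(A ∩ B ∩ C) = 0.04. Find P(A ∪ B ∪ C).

0.76

P(A ∩ C) = P(A)·P(C|A) = 0.40 × 0.40 = 0.16
P(B ∩ C) = P(C)·P(B|C) = 0.40 × 0.50 = 0.20
P(A ∪ B ∪ C) = 0.40 + 0.48 + 0.40 − 0.20 − 0.16 − 0.20 + 0.04 = 0.76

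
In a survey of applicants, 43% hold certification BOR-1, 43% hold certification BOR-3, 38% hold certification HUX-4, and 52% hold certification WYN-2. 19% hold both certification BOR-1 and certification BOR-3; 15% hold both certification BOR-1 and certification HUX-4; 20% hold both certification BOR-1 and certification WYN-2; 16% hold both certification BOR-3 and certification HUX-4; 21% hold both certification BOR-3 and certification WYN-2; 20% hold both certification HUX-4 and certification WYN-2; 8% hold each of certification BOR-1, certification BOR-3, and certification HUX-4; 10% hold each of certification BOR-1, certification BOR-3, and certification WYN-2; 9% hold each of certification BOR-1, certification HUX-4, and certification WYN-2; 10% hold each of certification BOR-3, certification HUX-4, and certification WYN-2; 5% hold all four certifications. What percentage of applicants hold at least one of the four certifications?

97%

P(≥1) = 43 + 43 + 38 + 52 − 19 − 15 − 20 − 16 − 21 − 20 + 8 + 10 + 9 + 10 − 5 = 97%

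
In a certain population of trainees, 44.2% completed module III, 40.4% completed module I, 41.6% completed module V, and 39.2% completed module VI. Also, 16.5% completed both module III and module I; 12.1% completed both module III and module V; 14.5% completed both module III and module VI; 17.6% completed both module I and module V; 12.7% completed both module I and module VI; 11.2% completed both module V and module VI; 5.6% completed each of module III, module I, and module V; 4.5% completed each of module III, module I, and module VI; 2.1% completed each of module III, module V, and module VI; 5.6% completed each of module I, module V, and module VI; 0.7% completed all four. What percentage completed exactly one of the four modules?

By inclusion–exclusion (exactly-one form):
P(exactly one) = 44.2 + 40.4 + 41.6 + 39.2 − 2·16.5 − 2·12.1 − 2·14.5 − 2·17.6 − 2·12.7 − 2·11.2 + 3·5.6 + 3·4.5 + 3·2.1 + 3·5.6 − 4·0.7 = 46.8%

46.8%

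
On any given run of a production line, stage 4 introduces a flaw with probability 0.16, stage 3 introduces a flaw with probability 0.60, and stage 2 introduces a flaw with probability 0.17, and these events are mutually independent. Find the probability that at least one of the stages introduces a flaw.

Independence gives P(none) = ∏(1 − pᵢ).
P(none) = (1 − 0.16) × (1 − 0.60) × (1 − 0.17) = 0.84 × 0.40 × 0.83 = 0.27888
P(at least one) = 1 − 0.27888 = 0.72112

0.72112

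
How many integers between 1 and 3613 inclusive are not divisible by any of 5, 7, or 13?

2288

⌊3613/5⌋ + ⌊3613/7⌋ + ⌊3613/13⌋ − ⌊3613/35⌋ − ⌊3613/65⌋ − ⌊3613/91⌋ + ⌊3613/455⌋ = 722 + 516 + 277 − 103 − 55 − 39 + 7 = 1325
3613 − 1325 = 2288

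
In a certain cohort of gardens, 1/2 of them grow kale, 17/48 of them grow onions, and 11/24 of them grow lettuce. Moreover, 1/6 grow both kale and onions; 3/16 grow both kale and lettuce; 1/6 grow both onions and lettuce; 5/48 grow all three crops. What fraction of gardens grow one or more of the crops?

43/48

Apply inclusion-exclusion:
P(union) = 1/2 + 17/48 + 11/24 − 1/6 − 3/16 − 1/6 + 5/48 = 43/48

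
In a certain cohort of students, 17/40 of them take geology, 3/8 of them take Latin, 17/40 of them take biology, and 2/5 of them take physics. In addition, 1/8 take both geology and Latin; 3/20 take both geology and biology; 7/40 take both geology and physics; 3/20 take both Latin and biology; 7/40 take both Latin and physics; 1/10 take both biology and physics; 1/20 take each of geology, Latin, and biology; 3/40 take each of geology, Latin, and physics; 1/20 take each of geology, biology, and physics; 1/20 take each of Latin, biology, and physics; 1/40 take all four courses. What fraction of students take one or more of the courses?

19/20

P(≥1) = 17/40 + 3/8 + 17/40 + 2/5 − 1/8 − 3/20 − 7/40 − 3/20 − 7/40 − 1/10 + 1/20 + 3/40 + 1/20 + 1/20 − 1/40 = 19/20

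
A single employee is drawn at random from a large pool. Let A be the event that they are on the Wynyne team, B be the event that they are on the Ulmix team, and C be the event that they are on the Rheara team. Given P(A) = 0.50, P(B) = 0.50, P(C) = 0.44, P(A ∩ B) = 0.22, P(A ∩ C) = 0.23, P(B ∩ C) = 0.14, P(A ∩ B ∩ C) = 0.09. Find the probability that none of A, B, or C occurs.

Inclusion–exclusion gives
P(A ∪ B ∪ C) = 0.50 + 0.50 + 0.44 − 0.22 − 0.23 − 0.14 + 0.09 = 0.94
P(none) = 1 − 0.94 = 0.06

0.06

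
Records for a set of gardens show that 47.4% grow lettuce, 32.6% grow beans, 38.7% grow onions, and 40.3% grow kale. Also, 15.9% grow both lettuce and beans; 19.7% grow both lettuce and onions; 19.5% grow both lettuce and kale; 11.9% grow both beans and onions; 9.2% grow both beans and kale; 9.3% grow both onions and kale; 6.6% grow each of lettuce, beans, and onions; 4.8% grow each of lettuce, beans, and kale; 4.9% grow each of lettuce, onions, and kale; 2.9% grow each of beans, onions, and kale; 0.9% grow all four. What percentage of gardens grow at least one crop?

By inclusion–exclusion:
P(at least one) = 47.4 + 32.6 + 38.7 + 40.3 − 15.9 − 19.7 − 19.5 − 11.9 − 9.2 − 9.3 + 6.6 + 4.8 + 4.9 + 2.9 − 0.9 = 91.8%

91.8%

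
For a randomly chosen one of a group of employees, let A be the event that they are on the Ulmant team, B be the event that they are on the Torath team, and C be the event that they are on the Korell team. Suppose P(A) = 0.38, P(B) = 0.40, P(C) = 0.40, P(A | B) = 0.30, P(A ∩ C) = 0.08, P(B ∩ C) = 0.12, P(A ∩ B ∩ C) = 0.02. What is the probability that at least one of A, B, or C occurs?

P(A ∩ B) = P(B)·P(A|B) = 0.40 × 0.30 = 0.12
Using inclusion–exclusion:
P(A ∪ B ∪ C) = 0.38 + 0.40 + 0.40 − 0.12 − 0.08 − 0.12 + 0.02 = 0.88

0.88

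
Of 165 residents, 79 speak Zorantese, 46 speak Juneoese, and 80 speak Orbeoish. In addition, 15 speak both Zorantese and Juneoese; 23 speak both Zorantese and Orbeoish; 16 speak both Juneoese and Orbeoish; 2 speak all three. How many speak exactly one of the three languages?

|exactly one| = 79 + 46 + 80 − 2·15 − 2·23 − 2·16 + 3·2 = 103

103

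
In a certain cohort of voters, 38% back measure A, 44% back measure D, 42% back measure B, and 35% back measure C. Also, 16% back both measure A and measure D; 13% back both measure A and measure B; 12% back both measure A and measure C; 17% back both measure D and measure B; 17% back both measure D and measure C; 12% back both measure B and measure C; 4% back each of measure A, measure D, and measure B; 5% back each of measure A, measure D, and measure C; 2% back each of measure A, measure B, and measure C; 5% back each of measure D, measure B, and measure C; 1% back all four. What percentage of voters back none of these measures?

13%

Apply inclusion-exclusion:
P(union) = 38 + 44 + 42 + 35 − 16 − 13 − 12 − 17 − 17 − 12 + 4 + 5 + 2 + 5 − 1 = 87%
P(none) = 100% − 87% = 13%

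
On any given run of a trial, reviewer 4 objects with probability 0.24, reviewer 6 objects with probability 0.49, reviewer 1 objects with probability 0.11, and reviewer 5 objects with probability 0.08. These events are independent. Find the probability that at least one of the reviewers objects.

P(none) = (1 − 0.24) × (1 − 0.49) × (1 − 0.11) × (1 − 0.08) = 0.76 × 0.51 × 0.89 × 0.92 = 0.31736688
P(at least one) = 1 − 0.31736688 = 0.68263312

0.68263312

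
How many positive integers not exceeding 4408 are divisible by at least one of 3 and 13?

1695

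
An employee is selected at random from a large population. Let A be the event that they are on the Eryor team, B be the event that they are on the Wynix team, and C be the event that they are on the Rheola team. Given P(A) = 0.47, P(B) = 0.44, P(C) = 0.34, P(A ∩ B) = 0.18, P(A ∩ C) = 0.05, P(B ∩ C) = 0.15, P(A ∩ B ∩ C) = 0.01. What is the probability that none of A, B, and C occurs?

By inclusion–exclusion:
P(A ∪ B ∪ C) = 0.47 + 0.44 + 0.34 − 0.18 − 0.05 − 0.15 + 0.01 = 0.88
P(none) = 1 − 0.88 = 0.12

0.12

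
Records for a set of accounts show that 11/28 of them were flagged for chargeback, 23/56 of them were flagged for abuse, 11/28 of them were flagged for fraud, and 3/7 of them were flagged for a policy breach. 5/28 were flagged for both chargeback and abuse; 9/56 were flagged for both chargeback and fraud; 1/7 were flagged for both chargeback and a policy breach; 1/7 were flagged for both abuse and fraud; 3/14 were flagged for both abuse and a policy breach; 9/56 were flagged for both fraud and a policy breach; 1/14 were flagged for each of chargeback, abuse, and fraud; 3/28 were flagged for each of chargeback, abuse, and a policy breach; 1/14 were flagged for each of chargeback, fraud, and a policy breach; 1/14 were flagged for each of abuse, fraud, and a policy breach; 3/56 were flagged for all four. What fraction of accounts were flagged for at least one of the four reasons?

By inclusion-exclusion,
P(union) = 11/28 + 23/56 + 11/28 + 3/7 − 5/28 − 9/56 − 1/7 − 1/7 − 3/14 − 9/56 + 1/14 + 3/28 + 1/14 + 1/14 − 3/56 = 25/28

25/28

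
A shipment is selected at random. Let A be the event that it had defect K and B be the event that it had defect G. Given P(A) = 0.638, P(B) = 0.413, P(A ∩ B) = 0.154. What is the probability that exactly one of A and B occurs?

0.743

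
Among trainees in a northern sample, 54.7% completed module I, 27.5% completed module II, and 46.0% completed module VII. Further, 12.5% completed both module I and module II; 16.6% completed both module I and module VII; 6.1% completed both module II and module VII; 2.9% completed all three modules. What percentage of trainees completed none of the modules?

P(union) = 54.7 + 27.5 + 46.0 − 12.5 − 16.6 − 6.1 + 2.9 = 95.9%
P(none) = 100% − 95.9% = 4.1%

4.1%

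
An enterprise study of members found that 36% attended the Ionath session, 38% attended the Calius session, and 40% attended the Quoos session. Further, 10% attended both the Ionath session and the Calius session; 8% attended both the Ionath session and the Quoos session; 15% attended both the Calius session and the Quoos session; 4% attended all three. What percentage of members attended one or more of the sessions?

P(≥1) = 36 + 38 + 40 − 10 − 8 − 15 + 4 = 85%

85%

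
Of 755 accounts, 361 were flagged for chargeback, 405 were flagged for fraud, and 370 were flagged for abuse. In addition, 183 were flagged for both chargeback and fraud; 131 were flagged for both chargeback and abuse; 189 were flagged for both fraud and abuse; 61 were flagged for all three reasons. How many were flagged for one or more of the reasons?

By inclusion-exclusion,
N(≥1) = 361 + 405 + 370 − 183 − 131 − 189 + 61 = 694

694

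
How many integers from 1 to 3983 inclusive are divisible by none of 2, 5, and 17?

1991 + 796 + 234 − 398 − 117 − 46 + 23 = 2483
3983 − 2483 = 1500

1500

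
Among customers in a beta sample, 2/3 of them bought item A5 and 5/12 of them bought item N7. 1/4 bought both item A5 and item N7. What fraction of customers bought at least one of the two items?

5/6

P(at least one) = 2/3 + 5/12 − 1/4 = 5/6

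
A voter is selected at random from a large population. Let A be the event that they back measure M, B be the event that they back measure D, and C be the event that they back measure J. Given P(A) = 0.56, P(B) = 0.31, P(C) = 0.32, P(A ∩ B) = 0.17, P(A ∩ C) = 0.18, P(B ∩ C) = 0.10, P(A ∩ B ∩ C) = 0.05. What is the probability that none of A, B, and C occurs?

0.21

P(A ∪ B ∪ C) = 0.56 + 0.31 + 0.32 − 0.17 − 0.18 − 0.10 + 0.05 = 0.79
P(none) = 1 − 0.79 = 0.21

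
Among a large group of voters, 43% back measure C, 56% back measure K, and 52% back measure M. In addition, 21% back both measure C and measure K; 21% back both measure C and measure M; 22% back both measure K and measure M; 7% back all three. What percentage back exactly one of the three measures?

44%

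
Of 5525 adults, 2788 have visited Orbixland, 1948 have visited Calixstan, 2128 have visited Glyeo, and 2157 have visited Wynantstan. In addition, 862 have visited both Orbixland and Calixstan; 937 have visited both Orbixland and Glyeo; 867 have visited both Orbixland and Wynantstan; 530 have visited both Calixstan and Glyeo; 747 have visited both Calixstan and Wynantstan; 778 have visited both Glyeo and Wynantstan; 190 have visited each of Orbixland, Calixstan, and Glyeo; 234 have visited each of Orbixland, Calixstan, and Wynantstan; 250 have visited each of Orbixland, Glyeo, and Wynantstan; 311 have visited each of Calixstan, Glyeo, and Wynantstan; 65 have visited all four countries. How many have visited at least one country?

Using inclusion–exclusion:
N(≥1) = 2788 + 1948 + 2128 + 2157 − 862 − 937 − 867 − 530 − 747 − 778 + 190 + 234 + 250 + 311 − 65 = 5220

5220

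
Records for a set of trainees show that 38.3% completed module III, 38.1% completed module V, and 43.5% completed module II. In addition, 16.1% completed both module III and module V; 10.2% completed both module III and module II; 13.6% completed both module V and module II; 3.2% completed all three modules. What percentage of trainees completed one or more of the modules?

83.2%

P(at least one) = 38.3 + 38.1 + 43.5 − 16.1 − 10.2 − 13.6 + 3.2 = 83.2%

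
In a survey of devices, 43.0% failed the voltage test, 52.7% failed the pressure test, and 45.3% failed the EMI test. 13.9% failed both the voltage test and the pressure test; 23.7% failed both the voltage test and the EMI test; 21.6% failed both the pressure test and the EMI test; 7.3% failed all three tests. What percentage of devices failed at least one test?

89.1%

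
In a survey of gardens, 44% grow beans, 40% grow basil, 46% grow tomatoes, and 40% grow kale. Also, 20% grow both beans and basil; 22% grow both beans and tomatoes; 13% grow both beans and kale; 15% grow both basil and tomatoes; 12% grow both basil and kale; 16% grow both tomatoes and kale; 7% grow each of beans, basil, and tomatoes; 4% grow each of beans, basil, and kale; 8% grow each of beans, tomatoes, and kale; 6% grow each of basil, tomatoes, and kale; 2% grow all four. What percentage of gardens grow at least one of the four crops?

95%

Apply inclusion-exclusion:
P(≥1) = 44 + 40 + 46 + 40 − 20 − 22 − 13 − 15 − 12 − 16 + 7 + 4 + 8 + 6 − 2 = 95%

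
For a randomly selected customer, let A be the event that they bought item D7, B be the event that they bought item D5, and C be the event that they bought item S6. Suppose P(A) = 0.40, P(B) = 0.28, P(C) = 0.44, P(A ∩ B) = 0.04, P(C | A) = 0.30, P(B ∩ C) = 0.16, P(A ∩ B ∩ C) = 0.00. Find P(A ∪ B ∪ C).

0.80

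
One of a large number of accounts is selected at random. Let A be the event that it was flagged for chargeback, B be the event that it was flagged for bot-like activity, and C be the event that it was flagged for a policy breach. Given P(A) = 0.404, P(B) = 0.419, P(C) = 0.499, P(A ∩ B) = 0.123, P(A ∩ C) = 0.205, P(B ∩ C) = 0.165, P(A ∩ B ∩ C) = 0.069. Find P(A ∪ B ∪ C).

Inclusion–exclusion gives
P(A ∪ B ∪ C) = 0.404 + 0.419 + 0.499 − 0.123 − 0.205 − 0.165 + 0.069 = 0.898

0.898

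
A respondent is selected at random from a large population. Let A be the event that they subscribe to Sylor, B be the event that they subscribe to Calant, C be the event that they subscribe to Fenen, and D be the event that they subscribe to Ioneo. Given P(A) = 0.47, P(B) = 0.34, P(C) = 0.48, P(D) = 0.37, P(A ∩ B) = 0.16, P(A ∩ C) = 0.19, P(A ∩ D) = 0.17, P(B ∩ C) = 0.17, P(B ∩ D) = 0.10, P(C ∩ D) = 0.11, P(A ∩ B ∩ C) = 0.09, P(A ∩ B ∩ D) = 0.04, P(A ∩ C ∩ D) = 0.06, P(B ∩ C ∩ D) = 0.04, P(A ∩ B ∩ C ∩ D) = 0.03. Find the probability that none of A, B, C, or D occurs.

0.04

Apply inclusion-exclusion:
P(A ∪ B ∪ C ∪ D) = 0.47 + 0.34 + 0.48 + 0.37 − 0.16 − 0.19 − 0.17 − 0.17 − 0.10 − 0.11 + 0.09 + 0.04 + 0.06 + 0.04 − 0.03 = 0.96
P(none) = 1 − 0.96 = 0.04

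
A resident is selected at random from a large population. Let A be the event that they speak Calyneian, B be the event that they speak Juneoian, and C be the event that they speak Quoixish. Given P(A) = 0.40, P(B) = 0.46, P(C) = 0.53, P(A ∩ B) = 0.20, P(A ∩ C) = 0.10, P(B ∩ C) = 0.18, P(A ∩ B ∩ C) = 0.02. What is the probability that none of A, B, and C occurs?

0.07

P(A ∪ B ∪ C) = 0.40 + 0.46 + 0.53 − 0.20 − 0.10 − 0.18 + 0.02 = 0.93
P(none) = 1 − 0.93 = 0.07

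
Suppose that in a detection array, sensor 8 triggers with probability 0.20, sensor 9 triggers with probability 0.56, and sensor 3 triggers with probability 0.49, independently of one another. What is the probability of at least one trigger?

0.82048

P(none) = (1 − 0.20) × (1 − 0.56) × (1 − 0.49) = 0.80 × 0.44 × 0.51 = 0.17952
P(at least one) = 1 − 0.17952 = 0.82048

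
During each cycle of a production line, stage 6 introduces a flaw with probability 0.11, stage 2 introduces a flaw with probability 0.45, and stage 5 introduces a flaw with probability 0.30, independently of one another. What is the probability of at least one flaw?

0.65735

P(none) = (1 − 0.11) × (1 − 0.45) × (1 − 0.30) = 0.89 × 0.55 × 0.70 = 0.34265
P(at least one) = 1 − 0.34265 = 0.65735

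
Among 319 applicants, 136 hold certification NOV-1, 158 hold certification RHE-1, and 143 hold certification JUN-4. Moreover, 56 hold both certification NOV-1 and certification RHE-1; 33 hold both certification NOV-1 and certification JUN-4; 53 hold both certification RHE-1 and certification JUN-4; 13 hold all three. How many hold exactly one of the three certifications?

N(exactly one) = 136 + 158 + 143 − 2·56 − 2·33 − 2·53 + 3·13 = 192

192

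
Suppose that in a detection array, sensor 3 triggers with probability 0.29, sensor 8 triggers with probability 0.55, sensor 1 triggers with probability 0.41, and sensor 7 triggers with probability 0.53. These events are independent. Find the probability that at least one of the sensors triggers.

P(none) = (1 − 0.29) × (1 − 0.55) × (1 − 0.41) × (1 − 0.53) = 0.71 × 0.45 × 0.59 × 0.47 = 0.08859735
P(at least one) = 1 − 0.08859735 = 0.91140265

0.91140265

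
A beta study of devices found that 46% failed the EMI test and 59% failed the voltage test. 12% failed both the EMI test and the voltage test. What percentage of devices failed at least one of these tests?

93%

Inclusion–exclusion gives
P(≥1) = 46 + 59 − 12 = 93%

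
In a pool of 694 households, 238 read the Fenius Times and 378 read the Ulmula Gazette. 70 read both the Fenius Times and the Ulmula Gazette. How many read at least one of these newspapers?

N(≥1) = 238 + 378 − 70 = 546

546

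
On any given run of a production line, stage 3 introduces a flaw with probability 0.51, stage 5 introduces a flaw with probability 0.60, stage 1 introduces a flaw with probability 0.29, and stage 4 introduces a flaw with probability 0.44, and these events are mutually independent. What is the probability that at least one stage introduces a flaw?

Independence gives P(none) = ∏(1 − pᵢ).
P(none) = (1 − 0.51) × (1 − 0.60) × (1 − 0.29) × (1 − 0.44) = 0.49 × 0.40 × 0.71 × 0.56 = 0.0779296
P(at least one) = 1 − 0.0779296 = 0.9220704

0.9220704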